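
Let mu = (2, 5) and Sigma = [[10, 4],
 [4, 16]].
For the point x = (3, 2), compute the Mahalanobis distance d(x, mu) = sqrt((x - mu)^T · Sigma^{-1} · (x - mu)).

Step 1 — centre the observation: (x - mu) = (1, -3).

Step 2 — invert Sigma. det(Sigma) = 10·16 - (4)² = 144.
  Sigma^{-1} = (1/det) · [[d, -b], [-b, a]] = [[0.1111, -0.0278],
 [-0.0278, 0.0694]].

Step 3 — form the quadratic (x - mu)^T · Sigma^{-1} · (x - mu):
  Sigma^{-1} · (x - mu) = (0.1944, -0.2361).
  (x - mu)^T · [Sigma^{-1} · (x - mu)] = (1)·(0.1944) + (-3)·(-0.2361) = 0.9028.

Step 4 — take square root: d = √(0.9028) ≈ 0.9501.

d(x, mu) = √(0.9028) ≈ 0.9501


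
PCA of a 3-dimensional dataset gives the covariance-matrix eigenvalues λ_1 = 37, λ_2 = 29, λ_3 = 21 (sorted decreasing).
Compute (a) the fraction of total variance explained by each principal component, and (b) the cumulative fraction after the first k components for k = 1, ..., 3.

Step 1 — total variance = trace(Sigma) = Σ λ_i = 37 + 29 + 21 = 87.

Step 2 — fraction explained by component i = λ_i / Σ λ:
  PC1: 37/87 = 0.4253
  PC2: 29/87 = 0.3333
  PC3: 21/87 = 0.2414

Step 3 — cumulative fraction after k components = (λ_1 + ... + λ_k) / Σ λ:
  k = 1: 37/87 = 0.4253
  k = 2: (37 + 29)/87 = 66/87 = 0.7586
  k = 3: (37 + 29 + 21)/87 = 87/87 = 1

Summary (fraction, with percent):

explained: PC1 0.4253 (42.53%), PC2 0.3333 (33.33%), PC3 0.2414 (24.14%);  cumulative: 0.4253, 0.7586, 1


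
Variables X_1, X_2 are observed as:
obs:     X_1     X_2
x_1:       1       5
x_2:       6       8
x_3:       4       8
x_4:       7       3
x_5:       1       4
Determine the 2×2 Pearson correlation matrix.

Step 1 — column means:
  mean(X_1) = (1 + 6 + 4 + 7 + 1) / 5 = 19/5 = 3.8
  mean(X_2) = (5 + 8 + 8 + 3 + 4) / 5 = 28/5 = 5.6

Step 2 — sample variances and covariances s[i,j] = (1/(n-1)) · Σ_k (x_{k,i} - mean_i) · (x_{k,j} - mean_j), with n-1 = 4:
  s[X_1,X_1] = ((-2.8)·(-2.8) + (2.2)·(2.2) + (0.2)·(0.2) + (3.2)·(3.2) + (-2.8)·(-2.8)) / 4 = 30.8/4 = 7.7
  s[X_1,X_2] = ((-2.8)·(-0.6) + (2.2)·(2.4) + (0.2)·(2.4) + (3.2)·(-2.6) + (-2.8)·(-1.6)) / 4 = 3.6/4 = 0.9
  s[X_2,X_2] = ((-0.6)·(-0.6) + (2.4)·(2.4) + (2.4)·(2.4) + (-2.6)·(-2.6) + (-1.6)·(-1.6)) / 4 = 21.2/4 = 5.3
  Sample standard deviations s_i = √(s[i,i]):
  s(X_1) = √(7.7) = 2.7749
  s(X_2) = √(5.3) = 2.3022

Step 3 — r_{ij} = s_{ij} / (s_i · s_j):
  r[X_1,X_1] = 1 (diagonal).
  r[X_1,X_2] = 0.9 / (2.7749 · 2.3022) = 0.9 / 6.3883 = 0.1409
  r[X_2,X_2] = 1 (diagonal).

R is symmetric with unit diagonal. Assembling:

R = [[1, 0.1409],
 [0.1409, 1]]


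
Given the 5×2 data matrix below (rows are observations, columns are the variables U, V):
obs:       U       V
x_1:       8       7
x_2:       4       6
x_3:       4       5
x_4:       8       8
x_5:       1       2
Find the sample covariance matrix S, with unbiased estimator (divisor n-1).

Step 1 — column means:
  mean(U) = (8 + 4 + 4 + 8 + 1) / 5 = 25/5 = 5
  mean(V) = (7 + 6 + 5 + 8 + 2) / 5 = 28/5 = 5.6

Step 2 — sample covariance S[i,j] = (1/(n-1)) · Σ_k (x_{k,i} - mean_i) · (x_{k,j} - mean_j), with n-1 = 4.
  S[U,U] = ((3)·(3) + (-1)·(-1) + (-1)·(-1) + (3)·(3) + (-4)·(-4)) / 4 = 36/4 = 9
  S[U,V] = ((3)·(1.4) + (-1)·(0.4) + (-1)·(-0.6) + (3)·(2.4) + (-4)·(-3.6)) / 4 = 26/4 = 6.5
  S[V,V] = ((1.4)·(1.4) + (0.4)·(0.4) + (-0.6)·(-0.6) + (2.4)·(2.4) + (-3.6)·(-3.6)) / 4 = 21.2/4 = 5.3

S is symmetric (S[j,i] = S[i,j]). Assembling:

S = [[9, 6.5],
 [6.5, 5.3]]


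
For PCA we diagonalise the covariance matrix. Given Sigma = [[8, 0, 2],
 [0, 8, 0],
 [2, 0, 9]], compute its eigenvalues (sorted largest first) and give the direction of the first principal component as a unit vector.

Step 1 — characteristic polynomial p(λ) = det(λI - Sigma) = λ³ - tr·λ² + c_1·λ - det, where tr = trace, c_1 = sum of the principal 2×2 minors, det = det(Sigma):
  tr = 8 + 8 + 9 = 25,
  c_1 = (8·8 - (0)²) + (8·9 - (2)²) + (8·9 - (0)²) = 64 + 68 + 72 = 204,
  det = 8·(8·9 - (0)²) - (0)·((0)·9 - (0)·(2)) + (2)·((0)·(0) - 8·(2)) = 8·(72) - (0)·(0) + (2)·(-16) = 544.
  So p(λ) = λ³ - 25λ² + 204λ - 544.
Step 2 — look for an integer root (rational root theorem: any rational root is an integer divisor of 544). Testing λ = 8:
  p(8) = 512 - 1600 + 1632 - 544 = 0  ✓
  Dividing out (λ - 8): p(λ) = (λ - 8)(λ² - 17λ + 68).
Step 3 — remaining eigenvalues from the quadratic λ² - 17λ + 68 = 0:
  Δ = 17² - 4·68 = 289 - 272 = 17,  λ = (17 ± √17)/2 = (17 ± 4.1231)/2 ≈ 10.5616 or 6.4384.
  Sorted: λ_1 = 10.5616,  λ_2 = 8,  λ_3 = 6.4384  (check: sum = 25 = tr ✓).

Step 4 — unit eigenvector for λ_1 ≈ 10.5616: v spans the null space of (Sigma - λ_1 I), whose rows are
  r_1 = (-2.5616, 0, 2),  r_2 = (0, -2.5616, 0),  r_3 = (2, 0, -1.5616).
  v is orthogonal to every row, so take v ∝ r_1 × r_2 = ((0)·(0) - (2)·(-2.5616), (2)·(0) - (-2.5616)·(0), (-2.5616)·(-2.5616) - (0)·(0)) ≈ (5.1231, 0, 6.5616).
  Let u = (5.1231, 0, 6.5616).
  ||u|| = √((5.1231)² + (0)² + (6.5616)²) = √(69.3002) ≈ 8.3247,  v_1 = u/||u|| ≈ (0.6154, 0, 0.7882) (||v_1|| = 1).

λ_1 = 10.5616,  λ_2 = 8,  λ_3 = 6.4384;  v_1 ≈ (0.6154, 0, 0.7882)


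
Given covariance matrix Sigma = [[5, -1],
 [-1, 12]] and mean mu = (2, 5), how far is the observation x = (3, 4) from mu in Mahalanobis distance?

Step 1 — centre the observation: (x - mu) = (1, -1).

Step 2 — invert Sigma. det(Sigma) = 5·12 - (-1)² = 59.
  Sigma^{-1} = (1/det) · [[d, -b], [-b, a]] = [[0.2034, 0.0169],
 [0.0169, 0.0847]].

Step 3 — form the quadratic (x - mu)^T · Sigma^{-1} · (x - mu):
  Sigma^{-1} · (x - mu) = (0.1864, -0.0678).
  (x - mu)^T · [Sigma^{-1} · (x - mu)] = (1)·(0.1864) + (-1)·(-0.0678) = 0.2542.

Step 4 — take square root: d = √(0.2542) ≈ 0.5042.

d(x, mu) = √(0.2542) ≈ 0.5042


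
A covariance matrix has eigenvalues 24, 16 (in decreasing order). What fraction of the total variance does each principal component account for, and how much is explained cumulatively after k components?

Step 1 — total variance = trace(Sigma) = Σ λ_i = 24 + 16 = 40.

Step 2 — fraction explained by component i = λ_i / Σ λ:
  PC1: 24/40 = 0.6
  PC2: 16/40 = 0.4

Step 3 — cumulative fraction after k components = (λ_1 + ... + λ_k) / Σ λ:
  k = 1: 24/40 = 0.6
  k = 2: (24 + 16)/40 = 40/40 = 1

Summary (fraction, with percent):

explained: PC1 0.6 (60%), PC2 0.4 (40%);  cumulative: 0.6, 1


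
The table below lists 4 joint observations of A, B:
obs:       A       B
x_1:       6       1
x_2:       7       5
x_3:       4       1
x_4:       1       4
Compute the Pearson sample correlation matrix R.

Step 1 — column means:
  mean(A) = (6 + 7 + 4 + 1) / 4 = 18/4 = 4.5
  mean(B) = (1 + 5 + 1 + 4) / 4 = 11/4 = 2.75

Step 2 — sample variances and covariances s[i,j] = (1/(n-1)) · Σ_k (x_{k,i} - mean_i) · (x_{k,j} - mean_j), with n-1 = 3:
  s[A,A] = ((1.5)·(1.5) + (2.5)·(2.5) + (-0.5)·(-0.5) + (-3.5)·(-3.5)) / 3 = 21/3 = 7
  s[A,B] = ((1.5)·(-1.75) + (2.5)·(2.25) + (-0.5)·(-1.75) + (-3.5)·(1.25)) / 3 = -0.5/3 = -0.1667
  s[B,B] = ((-1.75)·(-1.75) + (2.25)·(2.25) + (-1.75)·(-1.75) + (1.25)·(1.25)) / 3 = 12.75/3 = 4.25
  Sample standard deviations s_i = √(s[i,i]):
  s(A) = √(7) = 2.6458
  s(B) = √(4.25) = 2.0616

Step 3 — r_{ij} = s_{ij} / (s_i · s_j):
  r[A,A] = 1 (diagonal).
  r[A,B] = -0.1667 / (2.6458 · 2.0616) = -0.1667 / 5.4544 = -0.0306
  r[B,B] = 1 (diagonal).

R is symmetric with unit diagonal. Assembling:

R = [[1, -0.0306],
 [-0.0306, 1]]


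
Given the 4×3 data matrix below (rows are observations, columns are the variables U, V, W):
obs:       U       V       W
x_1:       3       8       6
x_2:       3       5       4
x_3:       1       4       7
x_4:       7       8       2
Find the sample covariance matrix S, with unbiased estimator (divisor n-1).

Step 1 — column means:
  mean(U) = (3 + 3 + 1 + 7) / 4 = 14/4 = 3.5
  mean(V) = (8 + 5 + 4 + 8) / 4 = 25/4 = 6.25
  mean(W) = (6 + 4 + 7 + 2) / 4 = 19/4 = 4.75

Step 2 — sample covariance S[i,j] = (1/(n-1)) · Σ_k (x_{k,i} - mean_i) · (x_{k,j} - mean_j), with n-1 = 3.
  S[U,U] = ((-0.5)·(-0.5) + (-0.5)·(-0.5) + (-2.5)·(-2.5) + (3.5)·(3.5)) / 3 = 19/3 = 6.3333
  S[U,V] = ((-0.5)·(1.75) + (-0.5)·(-1.25) + (-2.5)·(-2.25) + (3.5)·(1.75)) / 3 = 11.5/3 = 3.8333
  S[U,W] = ((-0.5)·(1.25) + (-0.5)·(-0.75) + (-2.5)·(2.25) + (3.5)·(-2.75)) / 3 = -15.5/3 = -5.1667
  S[V,V] = ((1.75)·(1.75) + (-1.25)·(-1.25) + (-2.25)·(-2.25) + (1.75)·(1.75)) / 3 = 12.75/3 = 4.25
  S[V,W] = ((1.75)·(1.25) + (-1.25)·(-0.75) + (-2.25)·(2.25) + (1.75)·(-2.75)) / 3 = -6.75/3 = -2.25
  S[W,W] = ((1.25)·(1.25) + (-0.75)·(-0.75) + (2.25)·(2.25) + (-2.75)·(-2.75)) / 3 = 14.75/3 = 4.9167

S is symmetric (S[j,i] = S[i,j]). Assembling:

S = [[6.3333, 3.8333, -5.1667],
 [3.8333, 4.25, -2.25],
 [-5.1667, -2.25, 4.9167]]


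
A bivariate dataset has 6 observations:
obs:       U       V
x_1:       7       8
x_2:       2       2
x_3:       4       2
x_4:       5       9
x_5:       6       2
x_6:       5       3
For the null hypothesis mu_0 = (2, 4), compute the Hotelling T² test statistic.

Step 1 — sample mean vector:
  mean(U) = (7 + 2 + 4 + 5 + 6 + 5) / 6 = 29/6 = 4.8333
  mean(V) = (8 + 2 + 2 + 9 + 2 + 3) / 6 = 26/6 = 4.3333
  x̄ = (4.8333, 4.3333),  deviation x̄ - mu_0 = (4.8333, 4.3333) - (2, 4) = (2.8333, 0.3333).

Step 2 — sample covariance matrix, S[i,j] = (1/(n-1)) · Σ_k (x_{k,i} - mean_i) · (x_{k,j} - mean_j), divisor n-1 = 5:
  S[U,U] = ((2.1667)·(2.1667) + (-2.8333)·(-2.8333) + (-0.8333)·(-0.8333) + (0.1667)·(0.1667) + (1.1667)·(1.1667) + (0.1667)·(0.1667)) / 5 = 14.8333/5 = 2.9667
  S[U,V] = ((2.1667)·(3.6667) + (-2.8333)·(-2.3333) + (-0.8333)·(-2.3333) + (0.1667)·(4.6667) + (1.1667)·(-2.3333) + (0.1667)·(-1.3333)) / 5 = 14.3333/5 = 2.8667
  S[V,V] = ((3.6667)·(3.6667) + (-2.3333)·(-2.3333) + (-2.3333)·(-2.3333) + (4.6667)·(4.6667) + (-2.3333)·(-2.3333) + (-1.3333)·(-1.3333)) / 5 = 53.3333/5 = 10.6667
  S = [[2.9667, 2.8667],
 [2.8667, 10.6667]].

Step 3 — invert S. det(S) = 2.9667·10.6667 - (2.8667)² = 23.4267.
  S^{-1} = (1/det) · [[d, -b], [-b, a]] = [[0.4553, -0.1224],
 [-0.1224, 0.1266]].

Step 4 — quadratic form (x̄ - mu_0)^T · S^{-1} · (x̄ - mu_0):
  S^{-1} · (x̄ - mu_0) = (1.2493, -0.3045),
  (x̄ - mu_0)^T · [...] = (2.8333)·(1.2493) + (0.3333)·(-0.3045) = 3.4382.

Step 5 — scale by n: T² = 6 · 3.4382 = 20.6289.

T² ≈ 20.6289


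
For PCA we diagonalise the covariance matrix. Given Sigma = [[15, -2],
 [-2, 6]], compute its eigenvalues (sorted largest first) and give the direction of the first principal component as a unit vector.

Step 1 — characteristic polynomial of 2×2 Sigma:
  det(Sigma - λI) = λ² - trace · λ + det = 0.
  trace = 15 + 6 = 21, det = 15·6 - (-2)² = 86.
Step 2 — discriminant:
  Δ = trace² - 4·det = 441 - 344 = 97.
Step 3 — eigenvalues:
  λ = (trace ± √Δ)/2 = (21 ± 9.8489)/2,
  λ_1 = 15.4244,  λ_2 = 5.5756.

Step 4 — unit eigenvector for λ_1: solve (Sigma - λ_1 I)v = 0. First row:
  (15 - 15.4244)·v_x + (-2)·v_y = 0, i.e. (-0.4244)·v_x + (-2)·v_y = 0,
  so v ∝ (b, λ_1 - a) = (-2, 0.4244); multiply by -1 so the first entry is positive: u = (2, -0.4244).
  ||u|| = √((2)² + (-0.4244)²) = √(4.1801) ≈ 2.0445,
  v_1 = u/||u|| ≈ (0.9782, -0.2076) (||v_1|| = 1).

λ_1 = 15.4244,  λ_2 = 5.5756;  v_1 ≈ (0.9782, -0.2076)


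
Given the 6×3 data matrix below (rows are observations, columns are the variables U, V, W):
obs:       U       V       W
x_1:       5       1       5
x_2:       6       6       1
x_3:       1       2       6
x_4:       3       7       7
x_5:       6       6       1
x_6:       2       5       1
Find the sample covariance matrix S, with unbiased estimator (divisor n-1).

Step 1 — column means:
  mean(U) = (5 + 6 + 1 + 3 + 6 + 2) / 6 = 23/6 = 3.8333
  mean(V) = (1 + 6 + 2 + 7 + 6 + 5) / 6 = 27/6 = 4.5
  mean(W) = (5 + 1 + 6 + 7 + 1 + 1) / 6 = 21/6 = 3.5

Step 2 — sample covariance S[i,j] = (1/(n-1)) · Σ_k (x_{k,i} - mean_i) · (x_{k,j} - mean_j), with n-1 = 5.
  S[U,U] = ((1.1667)·(1.1667) + (2.1667)·(2.1667) + (-2.8333)·(-2.8333) + (-0.8333)·(-0.8333) + (2.1667)·(2.1667) + (-1.8333)·(-1.8333)) / 5 = 22.8333/5 = 4.5667
  S[U,V] = ((1.1667)·(-3.5) + (2.1667)·(1.5) + (-2.8333)·(-2.5) + (-0.8333)·(2.5) + (2.1667)·(1.5) + (-1.8333)·(0.5)) / 5 = 6.5/5 = 1.3
  S[U,W] = ((1.1667)·(1.5) + (2.1667)·(-2.5) + (-2.8333)·(2.5) + (-0.8333)·(3.5) + (2.1667)·(-2.5) + (-1.8333)·(-2.5)) / 5 = -14.5/5 = -2.9
  S[V,V] = ((-3.5)·(-3.5) + (1.5)·(1.5) + (-2.5)·(-2.5) + (2.5)·(2.5) + (1.5)·(1.5) + (0.5)·(0.5)) / 5 = 29.5/5 = 5.9
  S[V,W] = ((-3.5)·(1.5) + (1.5)·(-2.5) + (-2.5)·(2.5) + (2.5)·(3.5) + (1.5)·(-2.5) + (0.5)·(-2.5)) / 5 = -11.5/5 = -2.3
  S[W,W] = ((1.5)·(1.5) + (-2.5)·(-2.5) + (2.5)·(2.5) + (3.5)·(3.5) + (-2.5)·(-2.5) + (-2.5)·(-2.5)) / 5 = 39.5/5 = 7.9

S is symmetric (S[j,i] = S[i,j]). Assembling:

S = [[4.5667, 1.3, -2.9],
 [1.3, 5.9, -2.3],
 [-2.9, -2.3, 7.9]]


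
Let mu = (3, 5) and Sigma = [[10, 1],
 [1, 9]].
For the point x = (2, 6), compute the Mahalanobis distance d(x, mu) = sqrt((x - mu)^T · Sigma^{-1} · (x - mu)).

Step 1 — centre the observation: (x - mu) = (-1, 1).

Step 2 — invert Sigma. det(Sigma) = 10·9 - (1)² = 89.
  Sigma^{-1} = (1/det) · [[d, -b], [-b, a]] = [[0.1011, -0.0112],
 [-0.0112, 0.1124]].

Step 3 — form the quadratic (x - mu)^T · Sigma^{-1} · (x - mu):
  Sigma^{-1} · (x - mu) = (-0.1124, 0.1236).
  (x - mu)^T · [Sigma^{-1} · (x - mu)] = (-1)·(-0.1124) + (1)·(0.1236) = 0.236.

Step 4 — take square root: d = √(0.236) ≈ 0.4858.

d(x, mu) = √(0.236) ≈ 0.4858


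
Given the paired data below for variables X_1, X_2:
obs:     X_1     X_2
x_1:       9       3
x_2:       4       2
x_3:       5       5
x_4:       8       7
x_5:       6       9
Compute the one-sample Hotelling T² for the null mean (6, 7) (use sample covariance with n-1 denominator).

Step 1 — sample mean vector:
  mean(X_1) = (9 + 4 + 5 + 8 + 6) / 5 = 32/5 = 6.4
  mean(X_2) = (3 + 2 + 5 + 7 + 9) / 5 = 26/5 = 5.2
  x̄ = (6.4, 5.2),  deviation x̄ - mu_0 = (6.4, 5.2) - (6, 7) = (0.4, -1.8).

Step 2 — sample covariance matrix, S[i,j] = (1/(n-1)) · Σ_k (x_{k,i} - mean_i) · (x_{k,j} - mean_j), divisor n-1 = 4:
  S[X_1,X_1] = ((2.6)·(2.6) + (-2.4)·(-2.4) + (-1.4)·(-1.4) + (1.6)·(1.6) + (-0.4)·(-0.4)) / 4 = 17.2/4 = 4.3
  S[X_1,X_2] = ((2.6)·(-2.2) + (-2.4)·(-3.2) + (-1.4)·(-0.2) + (1.6)·(1.8) + (-0.4)·(3.8)) / 4 = 3.6/4 = 0.9
  S[X_2,X_2] = ((-2.2)·(-2.2) + (-3.2)·(-3.2) + (-0.2)·(-0.2) + (1.8)·(1.8) + (3.8)·(3.8)) / 4 = 32.8/4 = 8.2
  S = [[4.3, 0.9],
 [0.9, 8.2]].

Step 3 — invert S. det(S) = 4.3·8.2 - (0.9)² = 34.45.
  S^{-1} = (1/det) · [[d, -b], [-b, a]] = [[0.238, -0.0261],
 [-0.0261, 0.1248]].

Step 4 — quadratic form (x̄ - mu_0)^T · S^{-1} · (x̄ - mu_0):
  S^{-1} · (x̄ - mu_0) = (0.1422, -0.2351),
  (x̄ - mu_0)^T · [...] = (0.4)·(0.1422) + (-1.8)·(-0.2351) = 0.4801.

Step 5 — scale by n: T² = 5 · 0.4801 = 2.4006.

T² ≈ 2.4006


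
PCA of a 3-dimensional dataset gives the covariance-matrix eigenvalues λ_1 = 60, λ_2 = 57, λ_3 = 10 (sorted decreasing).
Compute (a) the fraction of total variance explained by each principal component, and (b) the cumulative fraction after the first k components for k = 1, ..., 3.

Step 1 — total variance = trace(Sigma) = Σ λ_i = 60 + 57 + 10 = 127.

Step 2 — fraction explained by component i = λ_i / Σ λ:
  PC1: 60/127 = 0.4724
  PC2: 57/127 = 0.4488
  PC3: 10/127 = 0.0787

Step 3 — cumulative fraction after k components = (λ_1 + ... + λ_k) / Σ λ:
  k = 1: 60/127 = 0.4724
  k = 2: (60 + 57)/127 = 117/127 = 0.9213
  k = 3: (60 + 57 + 10)/127 = 127/127 = 1

Summary (fraction, with percent):

explained: PC1 0.4724 (47.24%), PC2 0.4488 (44.88%), PC3 0.0787 (7.87%);  cumulative: 0.4724, 0.9213, 1


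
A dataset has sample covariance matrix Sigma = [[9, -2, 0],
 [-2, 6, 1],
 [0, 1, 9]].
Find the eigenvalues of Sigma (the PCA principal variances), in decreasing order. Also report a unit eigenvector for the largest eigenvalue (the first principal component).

Step 1 — characteristic polynomial p(λ) = det(λI - Sigma) = λ³ - tr·λ² + c_1·λ - det, where tr = trace, c_1 = sum of the principal 2×2 minors, det = det(Sigma):
  tr = 9 + 6 + 9 = 24,
  c_1 = (9·6 - (-2)²) + (9·9 - (0)²) + (6·9 - (1)²) = 50 + 81 + 53 = 184,
  det = 9·(6·9 - (1)²) - (-2)·((-2)·9 - (1)·(0)) + (0)·((-2)·(1) - 6·(0)) = 9·(53) - (-2)·(-18) + (0)·(-2) = 441.
  So p(λ) = λ³ - 24λ² + 184λ - 441.
Step 2 — look for an integer root (rational root theorem: any rational root is an integer divisor of 441). Testing λ = 9:
  p(9) = 729 - 1944 + 1656 - 441 = 0  ✓
  Dividing out (λ - 9): p(λ) = (λ - 9)(λ² - 15λ + 49).
Step 3 — remaining eigenvalues from the quadratic λ² - 15λ + 49 = 0:
  Δ = 15² - 4·49 = 225 - 196 = 29,  λ = (15 ± √29)/2 = (15 ± 5.3852)/2 ≈ 10.1926 or 4.8074.
  Sorted: λ_1 = 10.1926,  λ_2 = 9,  λ_3 = 4.8074  (check: sum = 24 = tr ✓).

Step 4 — unit eigenvector for λ_1 ≈ 10.1926: v spans the null space of (Sigma - λ_1 I), whose rows are
  r_1 = (-1.1926, -2, 0),  r_2 = (-2, -4.1926, 1),  r_3 = (0, 1, -1.1926).
  v is orthogonal to every row, so take v ∝ r_1 × r_2 = ((-2)·(1) - (0)·(-4.1926), (0)·(-2) - (-1.1926)·(1), (-1.1926)·(-4.1926) - (-2)·(-2)) ≈ (-2, 1.1926, 1).
  Rescale (multiply by -1 so the first nonzero entry is positive): u = (2, -1.1926, -1).
  ||u|| = √((2)² + (-1.1926)² + (-1)²) = √(6.4223) ≈ 2.5342,  v_1 = u/||u|| ≈ (0.7892, -0.4706, -0.3946) (||v_1|| = 1).

λ_1 = 10.1926,  λ_2 = 9,  λ_3 = 4.8074;  v_1 ≈ (0.7892, -0.4706, -0.3946)


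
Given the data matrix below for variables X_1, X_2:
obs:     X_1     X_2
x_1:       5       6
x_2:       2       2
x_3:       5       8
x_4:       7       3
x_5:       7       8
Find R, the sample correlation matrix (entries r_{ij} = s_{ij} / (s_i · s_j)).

Step 1 — column means:
  mean(X_1) = (5 + 2 + 5 + 7 + 7) / 5 = 26/5 = 5.2
  mean(X_2) = (6 + 2 + 8 + 3 + 8) / 5 = 27/5 = 5.4

Step 2 — sample variances and covariances s[i,j] = (1/(n-1)) · Σ_k (x_{k,i} - mean_i) · (x_{k,j} - mean_j), with n-1 = 4:
  s[X_1,X_1] = ((-0.2)·(-0.2) + (-3.2)·(-3.2) + (-0.2)·(-0.2) + (1.8)·(1.8) + (1.8)·(1.8)) / 4 = 16.8/4 = 4.2
  s[X_1,X_2] = ((-0.2)·(0.6) + (-3.2)·(-3.4) + (-0.2)·(2.6) + (1.8)·(-2.4) + (1.8)·(2.6)) / 4 = 10.6/4 = 2.65
  s[X_2,X_2] = ((0.6)·(0.6) + (-3.4)·(-3.4) + (2.6)·(2.6) + (-2.4)·(-2.4) + (2.6)·(2.6)) / 4 = 31.2/4 = 7.8
  Sample standard deviations s_i = √(s[i,i]):
  s(X_1) = √(4.2) = 2.0494
  s(X_2) = √(7.8) = 2.7928

Step 3 — r_{ij} = s_{ij} / (s_i · s_j):
  r[X_1,X_1] = 1 (diagonal).
  r[X_1,X_2] = 2.65 / (2.0494 · 2.7928) = 2.65 / 5.7236 = 0.463
  r[X_2,X_2] = 1 (diagonal).

R is symmetric with unit diagonal. Assembling:

R = [[1, 0.463],
 [0.463, 1]]


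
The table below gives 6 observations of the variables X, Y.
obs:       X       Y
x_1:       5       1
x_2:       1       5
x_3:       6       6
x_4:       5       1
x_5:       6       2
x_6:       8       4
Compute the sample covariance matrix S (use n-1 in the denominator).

Step 1 — column means:
  mean(X) = (5 + 1 + 6 + 5 + 6 + 8) / 6 = 31/6 = 5.1667
  mean(Y) = (1 + 5 + 6 + 1 + 2 + 4) / 6 = 19/6 = 3.1667

Step 2 — sample covariance S[i,j] = (1/(n-1)) · Σ_k (x_{k,i} - mean_i) · (x_{k,j} - mean_j), with n-1 = 5.
  S[X,X] = ((-0.1667)·(-0.1667) + (-4.1667)·(-4.1667) + (0.8333)·(0.8333) + (-0.1667)·(-0.1667) + (0.8333)·(0.8333) + (2.8333)·(2.8333)) / 5 = 26.8333/5 = 5.3667
  S[X,Y] = ((-0.1667)·(-2.1667) + (-4.1667)·(1.8333) + (0.8333)·(2.8333) + (-0.1667)·(-2.1667) + (0.8333)·(-1.1667) + (2.8333)·(0.8333)) / 5 = -3.1667/5 = -0.6333
  S[Y,Y] = ((-2.1667)·(-2.1667) + (1.8333)·(1.8333) + (2.8333)·(2.8333) + (-2.1667)·(-2.1667) + (-1.1667)·(-1.1667) + (0.8333)·(0.8333)) / 5 = 22.8333/5 = 4.5667

S is symmetric (S[j,i] = S[i,j]). Assembling:

S = [[5.3667, -0.6333],
 [-0.6333, 4.5667]]


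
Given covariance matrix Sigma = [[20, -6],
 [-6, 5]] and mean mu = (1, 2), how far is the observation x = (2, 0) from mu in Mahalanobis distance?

Step 1 — centre the observation: (x - mu) = (1, -2).

Step 2 — invert Sigma. det(Sigma) = 20·5 - (-6)² = 64.
  Sigma^{-1} = (1/det) · [[d, -b], [-b, a]] = [[0.0781, 0.0938],
 [0.0938, 0.3125]].

Step 3 — form the quadratic (x - mu)^T · Sigma^{-1} · (x - mu):
  Sigma^{-1} · (x - mu) = (-0.1094, -0.5312).
  (x - mu)^T · [Sigma^{-1} · (x - mu)] = (1)·(-0.1094) + (-2)·(-0.5312) = 0.9531.

Step 4 — take square root: d = √(0.9531) ≈ 0.9763.

d(x, mu) = √(0.9531) ≈ 0.9763


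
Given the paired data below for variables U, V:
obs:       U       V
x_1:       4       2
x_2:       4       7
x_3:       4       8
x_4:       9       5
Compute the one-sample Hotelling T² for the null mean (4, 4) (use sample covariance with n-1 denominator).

Step 1 — sample mean vector:
  mean(U) = (4 + 4 + 4 + 9) / 4 = 21/4 = 5.25
  mean(V) = (2 + 7 + 8 + 5) / 4 = 22/4 = 5.5
  x̄ = (5.25, 5.5),  deviation x̄ - mu_0 = (5.25, 5.5) - (4, 4) = (1.25, 1.5).

Step 2 — sample covariance matrix, S[i,j] = (1/(n-1)) · Σ_k (x_{k,i} - mean_i) · (x_{k,j} - mean_j), divisor n-1 = 3:
  S[U,U] = ((-1.25)·(-1.25) + (-1.25)·(-1.25) + (-1.25)·(-1.25) + (3.75)·(3.75)) / 3 = 18.75/3 = 6.25
  S[U,V] = ((-1.25)·(-3.5) + (-1.25)·(1.5) + (-1.25)·(2.5) + (3.75)·(-0.5)) / 3 = -2.5/3 = -0.8333
  S[V,V] = ((-3.5)·(-3.5) + (1.5)·(1.5) + (2.5)·(2.5) + (-0.5)·(-0.5)) / 3 = 21/3 = 7
  S = [[6.25, -0.8333],
 [-0.8333, 7]].

Step 3 — invert S. det(S) = 6.25·7 - (-0.8333)² = 43.0556.
  S^{-1} = (1/det) · [[d, -b], [-b, a]] = [[0.1626, 0.0194],
 [0.0194, 0.1452]].

Step 4 — quadratic form (x̄ - mu_0)^T · S^{-1} · (x̄ - mu_0):
  S^{-1} · (x̄ - mu_0) = (0.2323, 0.2419),
  (x̄ - mu_0)^T · [...] = (1.25)·(0.2323) + (1.5)·(0.2419) = 0.6532.

Step 5 — scale by n: T² = 4 · 0.6532 = 2.6129.

T² ≈ 2.6129


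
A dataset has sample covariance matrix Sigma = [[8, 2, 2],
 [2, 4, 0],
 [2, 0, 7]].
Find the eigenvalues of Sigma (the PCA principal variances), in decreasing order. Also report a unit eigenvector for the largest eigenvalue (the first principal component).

Step 1 — characteristic polynomial p(λ) = det(λI - Sigma) = λ³ - tr·λ² + c_1·λ - det, where tr = trace, c_1 = sum of the principal 2×2 minors, det = det(Sigma):
  tr = 8 + 4 + 7 = 19,
  c_1 = (8·4 - (2)²) + (8·7 - (2)²) + (4·7 - (0)²) = 28 + 52 + 28 = 108,
  det = 8·(4·7 - (0)²) - (2)·((2)·7 - (0)·(2)) + (2)·((2)·(0) - 4·(2)) = 8·(28) - (2)·(14) + (2)·(-8) = 180.
  So p(λ) = λ³ - 19λ² + 108λ - 180.
Step 2 — look for an integer root (rational root theorem: any rational root is an integer divisor of 180). Testing λ = 3:
  p(3) = 27 - 171 + 324 - 180 = 0  ✓
  Dividing out (λ - 3): p(λ) = (λ - 3)(λ² - 16λ + 60).
Step 3 — remaining eigenvalues from the quadratic λ² - 16λ + 60 = 0:
  Δ = 16² - 4·60 = 256 - 240 = 16,  λ = (16 ± √16)/2 = (16 ± 4)/2 = 10 or 6.
  Sorted: λ_1 = 10,  λ_2 = 6,  λ_3 = 3  (check: sum = 19 = tr ✓).

Step 4 — unit eigenvector for λ_1 = 10: v spans the null space of (Sigma - λ_1 I), whose rows are
  r_1 = (-2, 2, 2),  r_2 = (2, -6, 0),  r_3 = (2, 0, -3).
  v is orthogonal to every row, so take v ∝ r_1 × r_2 = ((2)·(0) - (2)·(-6), (2)·(2) - (-2)·(0), (-2)·(-6) - (2)·(2)) = (12, 4, 8).
  Rescale (divide by 4): u = (3, 1, 2).
  ||u|| = √((3)² + (1)² + (2)²) = √(14) ≈ 3.7417,  v_1 = u/||u|| ≈ (0.8018, 0.2673, 0.5345) (||v_1|| = 1).

λ_1 = 10,  λ_2 = 6,  λ_3 = 3;  v_1 ≈ (0.8018, 0.2673, 0.5345)


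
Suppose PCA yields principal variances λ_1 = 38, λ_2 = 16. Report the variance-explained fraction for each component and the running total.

Step 1 — total variance = trace(Sigma) = Σ λ_i = 38 + 16 = 54.

Step 2 — fraction explained by component i = λ_i / Σ λ:
  PC1: 38/54 = 0.7037
  PC2: 16/54 = 0.2963

Step 3 — cumulative fraction after k components = (λ_1 + ... + λ_k) / Σ λ:
  k = 1: 38/54 = 0.7037
  k = 2: (38 + 16)/54 = 54/54 = 1

Summary (fraction, with percent):

explained: PC1 0.7037 (70.37%), PC2 0.2963 (29.63%);  cumulative: 0.7037, 1


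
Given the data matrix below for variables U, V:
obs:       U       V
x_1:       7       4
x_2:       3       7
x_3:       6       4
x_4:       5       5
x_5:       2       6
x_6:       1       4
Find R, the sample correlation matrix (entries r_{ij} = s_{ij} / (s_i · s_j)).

Step 1 — column means:
  mean(U) = (7 + 3 + 6 + 5 + 2 + 1) / 6 = 24/6 = 4
  mean(V) = (4 + 7 + 4 + 5 + 6 + 4) / 6 = 30/6 = 5

Step 2 — sample variances and covariances s[i,j] = (1/(n-1)) · Σ_k (x_{k,i} - mean_i) · (x_{k,j} - mean_j), with n-1 = 5:
  s[U,U] = ((3)·(3) + (-1)·(-1) + (2)·(2) + (1)·(1) + (-2)·(-2) + (-3)·(-3)) / 5 = 28/5 = 5.6
  s[U,V] = ((3)·(-1) + (-1)·(2) + (2)·(-1) + (1)·(0) + (-2)·(1) + (-3)·(-1)) / 5 = -6/5 = -1.2
  s[V,V] = ((-1)·(-1) + (2)·(2) + (-1)·(-1) + (0)·(0) + (1)·(1) + (-1)·(-1)) / 5 = 8/5 = 1.6
  Sample standard deviations s_i = √(s[i,i]):
  s(U) = √(5.6) = 2.3664
  s(V) = √(1.6) = 1.2649

Step 3 — r_{ij} = s_{ij} / (s_i · s_j):
  r[U,U] = 1 (diagonal).
  r[U,V] = -1.2 / (2.3664 · 1.2649) = -1.2 / 2.9933 = -0.4009
  r[V,V] = 1 (diagonal).

R is symmetric with unit diagonal. Assembling:

R = [[1, -0.4009],
 [-0.4009, 1]]


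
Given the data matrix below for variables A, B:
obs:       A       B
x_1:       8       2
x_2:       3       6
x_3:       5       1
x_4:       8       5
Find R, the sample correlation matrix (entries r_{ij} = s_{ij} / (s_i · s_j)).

Step 1 — column means:
  mean(A) = (8 + 3 + 5 + 8) / 4 = 24/4 = 6
  mean(B) = (2 + 6 + 1 + 5) / 4 = 14/4 = 3.5

Step 2 — sample variances and covariances s[i,j] = (1/(n-1)) · Σ_k (x_{k,i} - mean_i) · (x_{k,j} - mean_j), with n-1 = 3:
  s[A,A] = ((2)·(2) + (-3)·(-3) + (-1)·(-1) + (2)·(2)) / 3 = 18/3 = 6
  s[A,B] = ((2)·(-1.5) + (-3)·(2.5) + (-1)·(-2.5) + (2)·(1.5)) / 3 = -5/3 = -1.6667
  s[B,B] = ((-1.5)·(-1.5) + (2.5)·(2.5) + (-2.5)·(-2.5) + (1.5)·(1.5)) / 3 = 17/3 = 5.6667
  Sample standard deviations s_i = √(s[i,i]):
  s(A) = √(6) = 2.4495
  s(B) = √(5.6667) = 2.3805

Step 3 — r_{ij} = s_{ij} / (s_i · s_j):
  r[A,A] = 1 (diagonal).
  r[A,B] = -1.6667 / (2.4495 · 2.3805) = -1.6667 / 5.831 = -0.2858
  r[B,B] = 1 (diagonal).

R is symmetric with unit diagonal. Assembling:

R = [[1, -0.2858],
 [-0.2858, 1]]


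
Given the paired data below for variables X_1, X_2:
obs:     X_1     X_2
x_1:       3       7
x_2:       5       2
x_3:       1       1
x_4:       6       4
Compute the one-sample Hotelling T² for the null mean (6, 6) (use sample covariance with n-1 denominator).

Step 1 — sample mean vector:
  mean(X_1) = (3 + 5 + 1 + 6) / 4 = 15/4 = 3.75
  mean(X_2) = (7 + 2 + 1 + 4) / 4 = 14/4 = 3.5
  x̄ = (3.75, 3.5),  deviation x̄ - mu_0 = (3.75, 3.5) - (6, 6) = (-2.25, -2.5).

Step 2 — sample covariance matrix, S[i,j] = (1/(n-1)) · Σ_k (x_{k,i} - mean_i) · (x_{k,j} - mean_j), divisor n-1 = 3:
  S[X_1,X_1] = ((-0.75)·(-0.75) + (1.25)·(1.25) + (-2.75)·(-2.75) + (2.25)·(2.25)) / 3 = 14.75/3 = 4.9167
  S[X_1,X_2] = ((-0.75)·(3.5) + (1.25)·(-1.5) + (-2.75)·(-2.5) + (2.25)·(0.5)) / 3 = 3.5/3 = 1.1667
  S[X_2,X_2] = ((3.5)·(3.5) + (-1.5)·(-1.5) + (-2.5)·(-2.5) + (0.5)·(0.5)) / 3 = 21/3 = 7
  S = [[4.9167, 1.1667],
 [1.1667, 7]].

Step 3 — invert S. det(S) = 4.9167·7 - (1.1667)² = 33.0556.
  S^{-1} = (1/det) · [[d, -b], [-b, a]] = [[0.2118, -0.0353],
 [-0.0353, 0.1487]].

Step 4 — quadratic form (x̄ - mu_0)^T · S^{-1} · (x̄ - mu_0):
  S^{-1} · (x̄ - mu_0) = (-0.3882, -0.2924),
  (x̄ - mu_0)^T · [...] = (-2.25)·(-0.3882) + (-2.5)·(-0.2924) = 1.6046.

Step 5 — scale by n: T² = 4 · 1.6046 = 6.4185.

T² ≈ 6.4185


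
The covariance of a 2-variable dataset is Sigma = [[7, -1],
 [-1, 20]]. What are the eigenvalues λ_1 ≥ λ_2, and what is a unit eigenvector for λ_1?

Step 1 — characteristic polynomial of 2×2 Sigma:
  det(Sigma - λI) = λ² - trace · λ + det = 0.
  trace = 7 + 20 = 27, det = 7·20 - (-1)² = 139.
Step 2 — discriminant:
  Δ = trace² - 4·det = 729 - 556 = 173.
Step 3 — eigenvalues:
  λ = (trace ± √Δ)/2 = (27 ± 13.1529)/2,
  λ_1 = 20.0765,  λ_2 = 6.9235.

Step 4 — unit eigenvector for λ_1: solve (Sigma - λ_1 I)v = 0. First row:
  (7 - 20.0765)·v_x + (-1)·v_y = 0, i.e. (-13.0765)·v_x + (-1)·v_y = 0,
  so v ∝ (b, λ_1 - a) = (-1, 13.0765); multiply by -1 so the first entry is positive: u = (1, -13.0765).
  ||u|| = √((1)² + (-13.0765)²) = √(171.9942) ≈ 13.1147,
  v_1 = u/||u|| ≈ (0.0763, -0.9971) (||v_1|| = 1).

λ_1 = 20.0765,  λ_2 = 6.9235;  v_1 ≈ (0.0763, -0.9971)


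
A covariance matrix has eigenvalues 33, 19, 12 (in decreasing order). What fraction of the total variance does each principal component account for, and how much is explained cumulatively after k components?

Step 1 — total variance = trace(Sigma) = Σ λ_i = 33 + 19 + 12 = 64.

Step 2 — fraction explained by component i = λ_i / Σ λ:
  PC1: 33/64 = 0.5156
  PC2: 19/64 = 0.2969
  PC3: 12/64 = 0.1875

Step 3 — cumulative fraction after k components = (λ_1 + ... + λ_k) / Σ λ:
  k = 1: 33/64 = 0.5156
  k = 2: (33 + 19)/64 = 52/64 = 0.8125
  k = 3: (33 + 19 + 12)/64 = 64/64 = 1

Summary (fraction, with percent):

explained: PC1 0.5156 (51.56%), PC2 0.2969 (29.69%), PC3 0.1875 (18.75%);  cumulative: 0.5156, 0.8125, 1


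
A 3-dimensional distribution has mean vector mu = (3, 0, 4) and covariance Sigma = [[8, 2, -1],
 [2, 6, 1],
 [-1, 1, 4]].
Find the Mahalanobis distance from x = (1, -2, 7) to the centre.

Step 1 — centre the observation: (x - mu) = (-2, -2, 3).

Step 2 — invert Sigma (cofactor / det for 3×3, or solve directly):
  Sigma^{-1} = [[0.1456, -0.057, 0.0506],
 [-0.057, 0.1962, -0.0633],
 [0.0506, -0.0633, 0.2785]].

Step 3 — form the quadratic (x - mu)^T · Sigma^{-1} · (x - mu):
  Sigma^{-1} · (x - mu) = (-0.0253, -0.4684, 0.8608).
  (x - mu)^T · [Sigma^{-1} · (x - mu)] = (-2)·(-0.0253) + (-2)·(-0.4684) + (3)·(0.8608) = 3.5696.

Step 4 — take square root: d = √(3.5696) ≈ 1.8893.

d(x, mu) = √(3.5696) ≈ 1.8893


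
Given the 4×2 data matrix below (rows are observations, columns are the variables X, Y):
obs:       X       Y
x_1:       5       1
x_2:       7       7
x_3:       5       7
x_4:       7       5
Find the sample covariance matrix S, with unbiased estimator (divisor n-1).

Step 1 — column means:
  mean(X) = (5 + 7 + 5 + 7) / 4 = 24/4 = 6
  mean(Y) = (1 + 7 + 7 + 5) / 4 = 20/4 = 5

Step 2 — sample covariance S[i,j] = (1/(n-1)) · Σ_k (x_{k,i} - mean_i) · (x_{k,j} - mean_j), with n-1 = 3.
  S[X,X] = ((-1)·(-1) + (1)·(1) + (-1)·(-1) + (1)·(1)) / 3 = 4/3 = 1.3333
  S[X,Y] = ((-1)·(-4) + (1)·(2) + (-1)·(2) + (1)·(0)) / 3 = 4/3 = 1.3333
  S[Y,Y] = ((-4)·(-4) + (2)·(2) + (2)·(2) + (0)·(0)) / 3 = 24/3 = 8

S is symmetric (S[j,i] = S[i,j]). Assembling:

S = [[1.3333, 1.3333],
 [1.3333, 8]]


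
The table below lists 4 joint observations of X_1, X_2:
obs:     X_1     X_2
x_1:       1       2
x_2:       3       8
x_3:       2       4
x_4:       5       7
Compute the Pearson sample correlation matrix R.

Step 1 — column means:
  mean(X_1) = (1 + 3 + 2 + 5) / 4 = 11/4 = 2.75
  mean(X_2) = (2 + 8 + 4 + 7) / 4 = 21/4 = 5.25

Step 2 — sample variances and covariances s[i,j] = (1/(n-1)) · Σ_k (x_{k,i} - mean_i) · (x_{k,j} - mean_j), with n-1 = 3:
  s[X_1,X_1] = ((-1.75)·(-1.75) + (0.25)·(0.25) + (-0.75)·(-0.75) + (2.25)·(2.25)) / 3 = 8.75/3 = 2.9167
  s[X_1,X_2] = ((-1.75)·(-3.25) + (0.25)·(2.75) + (-0.75)·(-1.25) + (2.25)·(1.75)) / 3 = 11.25/3 = 3.75
  s[X_2,X_2] = ((-3.25)·(-3.25) + (2.75)·(2.75) + (-1.25)·(-1.25) + (1.75)·(1.75)) / 3 = 22.75/3 = 7.5833
  Sample standard deviations s_i = √(s[i,i]):
  s(X_1) = √(2.9167) = 1.7078
  s(X_2) = √(7.5833) = 2.7538

Step 3 — r_{ij} = s_{ij} / (s_i · s_j):
  r[X_1,X_1] = 1 (diagonal).
  r[X_1,X_2] = 3.75 / (1.7078 · 2.7538) = 3.75 / 4.703 = 0.7974
  r[X_2,X_2] = 1 (diagonal).

R is symmetric with unit diagonal. Assembling:

R = [[1, 0.7974],
 [0.7974, 1]]


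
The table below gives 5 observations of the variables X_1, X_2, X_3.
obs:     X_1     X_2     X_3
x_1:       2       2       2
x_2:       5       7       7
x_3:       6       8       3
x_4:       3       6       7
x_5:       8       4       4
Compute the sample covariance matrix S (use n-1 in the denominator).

Step 1 — column means:
  mean(X_1) = (2 + 5 + 6 + 3 + 8) / 5 = 24/5 = 4.8
  mean(X_2) = (2 + 7 + 8 + 6 + 4) / 5 = 27/5 = 5.4
  mean(X_3) = (2 + 7 + 3 + 7 + 4) / 5 = 23/5 = 4.6

Step 2 — sample covariance S[i,j] = (1/(n-1)) · Σ_k (x_{k,i} - mean_i) · (x_{k,j} - mean_j), with n-1 = 4.
  S[X_1,X_1] = ((-2.8)·(-2.8) + (0.2)·(0.2) + (1.2)·(1.2) + (-1.8)·(-1.8) + (3.2)·(3.2)) / 4 = 22.8/4 = 5.7
  S[X_1,X_2] = ((-2.8)·(-3.4) + (0.2)·(1.6) + (1.2)·(2.6) + (-1.8)·(0.6) + (3.2)·(-1.4)) / 4 = 7.4/4 = 1.85
  S[X_1,X_3] = ((-2.8)·(-2.6) + (0.2)·(2.4) + (1.2)·(-1.6) + (-1.8)·(2.4) + (3.2)·(-0.6)) / 4 = -0.4/4 = -0.1
  S[X_2,X_2] = ((-3.4)·(-3.4) + (1.6)·(1.6) + (2.6)·(2.6) + (0.6)·(0.6) + (-1.4)·(-1.4)) / 4 = 23.2/4 = 5.8
  S[X_2,X_3] = ((-3.4)·(-2.6) + (1.6)·(2.4) + (2.6)·(-1.6) + (0.6)·(2.4) + (-1.4)·(-0.6)) / 4 = 10.8/4 = 2.7
  S[X_3,X_3] = ((-2.6)·(-2.6) + (2.4)·(2.4) + (-1.6)·(-1.6) + (2.4)·(2.4) + (-0.6)·(-0.6)) / 4 = 21.2/4 = 5.3

S is symmetric (S[j,i] = S[i,j]). Assembling:

S = [[5.7, 1.85, -0.1],
 [1.85, 5.8, 2.7],
 [-0.1, 2.7, 5.3]]


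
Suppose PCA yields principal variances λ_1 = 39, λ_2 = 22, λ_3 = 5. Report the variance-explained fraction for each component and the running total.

Step 1 — total variance = trace(Sigma) = Σ λ_i = 39 + 22 + 5 = 66.

Step 2 — fraction explained by component i = λ_i / Σ λ:
  PC1: 39/66 = 0.5909
  PC2: 22/66 = 0.3333
  PC3: 5/66 = 0.0758

Step 3 — cumulative fraction after k components = (λ_1 + ... + λ_k) / Σ λ:
  k = 1: 39/66 = 0.5909
  k = 2: (39 + 22)/66 = 61/66 = 0.9242
  k = 3: (39 + 22 + 5)/66 = 66/66 = 1

Summary (fraction, with percent):

explained: PC1 0.5909 (59.09%), PC2 0.3333 (33.33%), PC3 0.0758 (7.58%);  cumulative: 0.5909, 0.9242, 1


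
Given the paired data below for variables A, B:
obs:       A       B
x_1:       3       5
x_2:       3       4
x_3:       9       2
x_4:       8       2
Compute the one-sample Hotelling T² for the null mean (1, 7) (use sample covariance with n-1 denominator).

Step 1 — sample mean vector:
  mean(A) = (3 + 3 + 9 + 8) / 4 = 23/4 = 5.75
  mean(B) = (5 + 4 + 2 + 2) / 4 = 13/4 = 3.25
  x̄ = (5.75, 3.25),  deviation x̄ - mu_0 = (5.75, 3.25) - (1, 7) = (4.75, -3.75).

Step 2 — sample covariance matrix, S[i,j] = (1/(n-1)) · Σ_k (x_{k,i} - mean_i) · (x_{k,j} - mean_j), divisor n-1 = 3:
  S[A,A] = ((-2.75)·(-2.75) + (-2.75)·(-2.75) + (3.25)·(3.25) + (2.25)·(2.25)) / 3 = 30.75/3 = 10.25
  S[A,B] = ((-2.75)·(1.75) + (-2.75)·(0.75) + (3.25)·(-1.25) + (2.25)·(-1.25)) / 3 = -13.75/3 = -4.5833
  S[B,B] = ((1.75)·(1.75) + (0.75)·(0.75) + (-1.25)·(-1.25) + (-1.25)·(-1.25)) / 3 = 6.75/3 = 2.25
  S = [[10.25, -4.5833],
 [-4.5833, 2.25]].

Step 3 — invert S. det(S) = 10.25·2.25 - (-4.5833)² = 2.0556.
  S^{-1} = (1/det) · [[d, -b], [-b, a]] = [[1.0946, 2.2297],
 [2.2297, 4.9865]].

Step 4 — quadratic form (x̄ - mu_0)^T · S^{-1} · (x̄ - mu_0):
  S^{-1} · (x̄ - mu_0) = (-3.1622, -8.1081),
  (x̄ - mu_0)^T · [...] = (4.75)·(-3.1622) + (-3.75)·(-8.1081) = 15.3851.

Step 5 — scale by n: T² = 4 · 15.3851 = 61.5405.

T² ≈ 61.5405


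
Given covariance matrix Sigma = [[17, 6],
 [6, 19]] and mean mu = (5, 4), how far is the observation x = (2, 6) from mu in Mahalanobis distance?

Step 1 — centre the observation: (x - mu) = (-3, 2).

Step 2 — invert Sigma. det(Sigma) = 17·19 - (6)² = 287.
  Sigma^{-1} = (1/det) · [[d, -b], [-b, a]] = [[0.0662, -0.0209],
 [-0.0209, 0.0592]].

Step 3 — form the quadratic (x - mu)^T · Sigma^{-1} · (x - mu):
  Sigma^{-1} · (x - mu) = (-0.2404, 0.1812).
  (x - mu)^T · [Sigma^{-1} · (x - mu)] = (-3)·(-0.2404) + (2)·(0.1812) = 1.0836.

Step 4 — take square root: d = √(1.0836) ≈ 1.041.

d(x, mu) = √(1.0836) ≈ 1.041


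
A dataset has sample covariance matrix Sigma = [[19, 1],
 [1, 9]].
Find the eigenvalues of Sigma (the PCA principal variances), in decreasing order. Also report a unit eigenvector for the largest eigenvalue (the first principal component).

Step 1 — characteristic polynomial of 2×2 Sigma:
  det(Sigma - λI) = λ² - trace · λ + det = 0.
  trace = 19 + 9 = 28, det = 19·9 - (1)² = 170.
Step 2 — discriminant:
  Δ = trace² - 4·det = 784 - 680 = 104.
Step 3 — eigenvalues:
  λ = (trace ± √Δ)/2 = (28 ± 10.198)/2,
  λ_1 = 19.099,  λ_2 = 8.901.

Step 4 — unit eigenvector for λ_1: solve (Sigma - λ_1 I)v = 0. First row:
  (19 - 19.099)·v_x + (1)·v_y = 0, i.e. (-0.099)·v_x + (1)·v_y = 0,
  so v ∝ (b, λ_1 - a) = (1, 0.099) = u.
  ||u|| = √((1)² + (0.099)²) = √(1.0098) ≈ 1.0049,
  v_1 = u/||u|| ≈ (0.9951, 0.0985) (||v_1|| = 1).

λ_1 = 19.099,  λ_2 = 8.901;  v_1 ≈ (0.9951, 0.0985)


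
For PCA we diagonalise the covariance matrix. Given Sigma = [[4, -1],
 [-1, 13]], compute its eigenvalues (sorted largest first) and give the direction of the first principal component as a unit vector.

Step 1 — characteristic polynomial of 2×2 Sigma:
  det(Sigma - λI) = λ² - trace · λ + det = 0.
  trace = 4 + 13 = 17, det = 4·13 - (-1)² = 51.
Step 2 — discriminant:
  Δ = trace² - 4·det = 289 - 204 = 85.
Step 3 — eigenvalues:
  λ = (trace ± √Δ)/2 = (17 ± 9.2195)/2,
  λ_1 = 13.1098,  λ_2 = 3.8902.

Step 4 — unit eigenvector for λ_1: solve (Sigma - λ_1 I)v = 0. First row:
  (4 - 13.1098)·v_x + (-1)·v_y = 0, i.e. (-9.1098)·v_x + (-1)·v_y = 0,
  so v ∝ (b, λ_1 - a) = (-1, 9.1098); multiply by -1 so the first entry is positive: u = (1, -9.1098).
  ||u|| = √((1)² + (-9.1098)²) = √(83.988) ≈ 9.1645,
  v_1 = u/||u|| ≈ (0.1091, -0.994) (||v_1|| = 1).

λ_1 = 13.1098,  λ_2 = 3.8902;  v_1 ≈ (0.1091, -0.994)


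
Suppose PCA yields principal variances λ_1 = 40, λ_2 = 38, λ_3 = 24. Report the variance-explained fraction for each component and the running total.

Step 1 — total variance = trace(Sigma) = Σ λ_i = 40 + 38 + 24 = 102.

Step 2 — fraction explained by component i = λ_i / Σ λ:
  PC1: 40/102 = 0.3922
  PC2: 38/102 = 0.3725
  PC3: 24/102 = 0.2353

Step 3 — cumulative fraction after k components = (λ_1 + ... + λ_k) / Σ λ:
  k = 1: 40/102 = 0.3922
  k = 2: (40 + 38)/102 = 78/102 = 0.7647
  k = 3: (40 + 38 + 24)/102 = 102/102 = 1

Summary (fraction, with percent):

explained: PC1 0.3922 (39.22%), PC2 0.3725 (37.25%), PC3 0.2353 (23.53%);  cumulative: 0.3922, 0.7647, 1


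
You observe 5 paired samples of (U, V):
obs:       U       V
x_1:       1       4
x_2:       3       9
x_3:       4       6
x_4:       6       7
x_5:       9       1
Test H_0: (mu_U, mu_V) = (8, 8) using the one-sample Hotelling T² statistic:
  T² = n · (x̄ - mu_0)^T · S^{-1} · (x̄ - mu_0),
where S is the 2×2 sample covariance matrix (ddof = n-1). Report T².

Step 1 — sample mean vector:
  mean(U) = (1 + 3 + 4 + 6 + 9) / 5 = 23/5 = 4.6
  mean(V) = (4 + 9 + 6 + 7 + 1) / 5 = 27/5 = 5.4
  x̄ = (4.6, 5.4),  deviation x̄ - mu_0 = (4.6, 5.4) - (8, 8) = (-3.4, -2.6).

Step 2 — sample covariance matrix, S[i,j] = (1/(n-1)) · Σ_k (x_{k,i} - mean_i) · (x_{k,j} - mean_j), divisor n-1 = 4:
  S[U,U] = ((-3.6)·(-3.6) + (-1.6)·(-1.6) + (-0.6)·(-0.6) + (1.4)·(1.4) + (4.4)·(4.4)) / 4 = 37.2/4 = 9.3
  S[U,V] = ((-3.6)·(-1.4) + (-1.6)·(3.6) + (-0.6)·(0.6) + (1.4)·(1.6) + (4.4)·(-4.4)) / 4 = -18.2/4 = -4.55
  S[V,V] = ((-1.4)·(-1.4) + (3.6)·(3.6) + (0.6)·(0.6) + (1.6)·(1.6) + (-4.4)·(-4.4)) / 4 = 37.2/4 = 9.3
  S = [[9.3, -4.55],
 [-4.55, 9.3]].

Step 3 — invert S. det(S) = 9.3·9.3 - (-4.55)² = 65.7875.
  S^{-1} = (1/det) · [[d, -b], [-b, a]] = [[0.1414, 0.0692],
 [0.0692, 0.1414]].

Step 4 — quadratic form (x̄ - mu_0)^T · S^{-1} · (x̄ - mu_0):
  S^{-1} · (x̄ - mu_0) = (-0.6605, -0.6027),
  (x̄ - mu_0)^T · [...] = (-3.4)·(-0.6605) + (-2.6)·(-0.6027) = 3.8126.

Step 5 — scale by n: T² = 5 · 3.8126 = 19.0629.

T² ≈ 19.0629
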